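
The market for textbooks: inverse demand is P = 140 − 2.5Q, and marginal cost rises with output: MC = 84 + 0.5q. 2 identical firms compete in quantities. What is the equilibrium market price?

P = 105

Cournot with 2 identical firms: the symmetric best-response condition is 140 − 7.5q = 84 + 0.5q. Each firm produces q = 7, total output Q = 14, price P = 105.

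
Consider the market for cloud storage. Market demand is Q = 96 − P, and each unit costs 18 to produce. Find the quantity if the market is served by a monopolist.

Q = 39

Inverting demand: P = 96 − Q.
The monopolist equates marginal revenue to marginal cost: 96 − 2Q = 18, so Q = 39. From demand, P = 57.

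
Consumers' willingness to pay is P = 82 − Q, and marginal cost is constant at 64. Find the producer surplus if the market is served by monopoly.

PS = 81

A monopolist chooses Q where MR = MC. MR = 82 − 2Q; setting this equal to 64 gives Q = 9 and P = 73.
PS = (73 − 64)·9 = 81.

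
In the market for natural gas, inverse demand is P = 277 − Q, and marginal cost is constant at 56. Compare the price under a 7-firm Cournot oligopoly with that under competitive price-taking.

In a 7-firm Cournot equilibrium, symmetry and the first-order condition give q = (277 − 56)/(8) = 27.625. So Q = 193.375 and P = 83.625.
Under competition P = MC = 56, so Q = (277 − 56)/1 = 221.

Cournot: P = 83.625; Competition: P = 56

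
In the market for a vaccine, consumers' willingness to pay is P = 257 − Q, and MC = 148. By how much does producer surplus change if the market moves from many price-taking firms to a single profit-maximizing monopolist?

Perfect competition: P = MC = 148, so 257 − Q = 148 and Q = 109.
PS = (148 − 148)·109 = 0.
A monopolist chooses Q where MR = MC. MR = 257 − 2Q; setting this equal to 148 gives Q = 54.5 and P = 202.5.
PS = (202.5 − 148)·54.5 = 2970.25.
Change in producer surplus: 2970.25 − 0 = 2970.25.

Producer surplus rises by 2970.25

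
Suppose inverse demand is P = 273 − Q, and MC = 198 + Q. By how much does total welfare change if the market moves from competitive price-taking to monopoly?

Total welfare falls by 156.25

Competitive equilibrium sets price equal to marginal cost: 273 − Q = 198 + Q, so Q = 37.5 and P = 235.5.
CS = ½·(273 − 235.5)·37.5 = 703.125; PS = (235.5·37.5 − 198·37.5 − ½·1·37.5²) = 703.125; TS = 1406.25.
Monopoly sets MR = MC: 273 − 2Q = 198 + Q ⇒ Q = 25, P = 273 − 25 = 248.
CS = ½·(273 − 248)·25 = 312.5; PS = (248·25 − 198·25 − ½·1·25²) = 937.5; TS = 1250.
Change in total welfare: 1250 − 1406.25 = −156.25.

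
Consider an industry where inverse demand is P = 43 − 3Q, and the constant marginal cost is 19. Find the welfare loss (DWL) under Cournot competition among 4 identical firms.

Competitive firms price at marginal cost: P = 19, giving Q = 8.
In a 4-firm Cournot equilibrium, symmetry and the first-order condition give q = (43 − 19)/(15) = 1.6. So Q = 6.4 and P = 23.8.
DWL is the triangle between Q = 6.4 and Q = 8: ½·(8 − 6.4)·(23.8 − 19) = 3.84.

DWL = 3.84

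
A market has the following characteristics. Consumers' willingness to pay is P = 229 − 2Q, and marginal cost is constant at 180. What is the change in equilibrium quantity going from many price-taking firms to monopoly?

Under competition P = MC = 180, so Q = (229 − 180)/2 = 24.5.
Monopoly sets MR = MC: 229 − 4Q = 180 ⇒ Q = 12.25, P = 229 − 2·12.25 = 204.5.
Change in equilibrium quantity: 12.25 − 24.5 = −12.25.

Equilibrium quantity falls by 12.25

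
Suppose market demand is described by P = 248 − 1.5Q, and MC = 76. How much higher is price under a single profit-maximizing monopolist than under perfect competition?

P rises by 86

Perfect competition: P = MC = 76, so 248 − 1.5Q = 76 and Q = 344/3.
A monopolist chooses Q where MR = MC. MR = 248 − 3Q; setting this equal to 76 gives Q = 172/3 and P = 162.
Change in price: 162 − 76 = 86.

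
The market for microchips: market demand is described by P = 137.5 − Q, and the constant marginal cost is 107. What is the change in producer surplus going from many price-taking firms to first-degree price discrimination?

Under competition P = MC = 107, so Q = (137.5 − 107)/1 = 30.5.
PS = (107 − 107)·30.5 = 0.
Under first-degree price discrimination the firm charges each unit its demand price and produces up to where P = MC, i.e. Q = 30.5. Consumer surplus is zero; producer surplus equals total surplus.
PS = ½·(137.5 − 107)·30.5 = 465.125.
Change in producer surplus: 465.125 − 0 = 465.125.

Producer surplus rises by 465.125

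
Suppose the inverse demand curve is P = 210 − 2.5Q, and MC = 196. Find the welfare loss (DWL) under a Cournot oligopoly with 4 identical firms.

Under competition P = MC = 196, so Q = (210 − 196)/2.5 = 5.6.
In a 4-firm Cournot equilibrium, symmetry and the first-order condition give q = (210 − 196)/(12.5) = 1.12. So Q = 4.48 and P = 198.8.
DWL is the triangle between Q = 4.48 and Q = 5.6: ½·(5.6 − 4.48)·(198.8 − 196) = 1.568.

DWL = 1.568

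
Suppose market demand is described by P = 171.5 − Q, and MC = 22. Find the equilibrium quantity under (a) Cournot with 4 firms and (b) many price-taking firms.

With 4 symmetric Cournot firms, each firm's FOC gives 171.5 − 5q = 22, so q = 29.9, Q = 4·29.9 = 119.6, and P = 51.9.
Under competition P = MC = 22, so Q = (171.5 − 22)/1 = 149.5.

Cournot: Q = 119.6; Competition: Q = 149.5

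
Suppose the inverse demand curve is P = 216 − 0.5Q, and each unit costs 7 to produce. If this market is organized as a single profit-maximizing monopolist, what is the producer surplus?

The monopolist equates marginal revenue to marginal cost: 216 − Q = 7, so Q = 209. From demand, P = 111.5.
PS = (111.5 − 7)·209 = 21840.5.

PS = 21840.5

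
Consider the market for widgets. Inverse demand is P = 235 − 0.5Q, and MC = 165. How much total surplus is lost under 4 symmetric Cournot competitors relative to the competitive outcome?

Perfect competition: P = MC = 165, so 235 − 0.5Q = 165 and Q = 140.
Cournot with 4 identical firms: the symmetric best-response condition is 235 − 2.5q = 165. Each firm produces q = 28, total output Q = 112, price P = 179.
DWL is the triangle between Q = 112 and Q = 140: ½·(140 − 112)·(179 − 165) = 196.

DWL = 196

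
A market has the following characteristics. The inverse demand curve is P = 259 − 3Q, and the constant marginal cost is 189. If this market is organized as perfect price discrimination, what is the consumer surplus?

Under first-degree price discrimination the firm charges each unit its demand price and produces up to where P = MC, i.e. Q = 70/3. Consumer surplus is zero; producer surplus equals total surplus.
CS = 0.

CS = 0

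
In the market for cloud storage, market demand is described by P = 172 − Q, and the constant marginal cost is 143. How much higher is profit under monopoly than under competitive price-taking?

π rises by 210.25

Competitive firms price at marginal cost: P = 143, giving Q = 29.
Profit = (143 − 143)·29 = 0.
A monopolist chooses Q where MR = MC. MR = 172 − 2Q; setting this equal to 143 gives Q = 14.5 and P = 157.5.
Profit = (157.5 − 143)·14.5 = 210.25.
Change in profit: 210.25 − 0 = 210.25.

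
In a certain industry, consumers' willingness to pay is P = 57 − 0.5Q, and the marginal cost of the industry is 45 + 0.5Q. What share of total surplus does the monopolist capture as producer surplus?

A monopolist chooses Q where MR = MC. MR = 57 − Q; setting this equal to 45 + 0.5Q gives Q = 8 and P = 53.
CS = ½·(57 − 53)·8 = 16.
PS = P·Q − VC(Q) = 53·8 − (45·8 + ½·0.5·8²) = 48.
Share captured = PS/TS = 48/64 = 0.75.

PS/TS = 0.75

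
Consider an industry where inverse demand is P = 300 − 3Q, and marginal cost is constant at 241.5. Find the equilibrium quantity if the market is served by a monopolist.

The monopolist equates marginal revenue to marginal cost: 300 − 6Q = 241.5, so Q = 9.75. From demand, P = 270.75.

Q = 9.75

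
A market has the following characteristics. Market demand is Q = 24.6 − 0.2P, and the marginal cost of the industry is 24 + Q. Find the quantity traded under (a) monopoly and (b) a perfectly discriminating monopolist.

Inverting demand: P = 123 − 5Q.
A monopolist chooses Q where MR = MC. MR = 123 − 10Q; setting this equal to 24 + Q gives Q = 9 and P = 78.
Under first-degree price discrimination the firm charges each unit its demand price and produces up to where P = MC, i.e. Q = 16.5. Consumer surplus is zero; producer surplus equals total surplus.

Monopoly: Q = 9; Perfect PD: Q = 16.5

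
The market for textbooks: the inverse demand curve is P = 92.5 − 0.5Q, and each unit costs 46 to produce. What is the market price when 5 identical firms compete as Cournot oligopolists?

With 5 symmetric Cournot firms, each firm's FOC gives 92.5 − 3q = 46, so q = 15.5, Q = 5·15.5 = 77.5, and P = 53.75.

P = 53.75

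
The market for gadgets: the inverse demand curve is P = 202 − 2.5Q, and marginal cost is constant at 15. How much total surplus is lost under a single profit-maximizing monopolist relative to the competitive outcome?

Competitive firms price at marginal cost: P = 15, giving Q = 74.8.
The monopolist equates marginal revenue to marginal cost: 202 − 5Q = 15, so Q = 37.4. From demand, P = 108.5.
DWL is the triangle between Q = 37.4 and Q = 74.8: ½·(74.8 − 37.4)·(108.5 − 15) = 1748.45.

DWL = 1748.45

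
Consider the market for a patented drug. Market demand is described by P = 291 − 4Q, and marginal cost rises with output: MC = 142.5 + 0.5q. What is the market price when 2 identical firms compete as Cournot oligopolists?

P = 195.96

In a 2-firm Cournot equilibrium, symmetry and the first-order condition give q = (291 − 142.5)/(12.5) = 11.88. So Q = 23.76 and P = 195.96.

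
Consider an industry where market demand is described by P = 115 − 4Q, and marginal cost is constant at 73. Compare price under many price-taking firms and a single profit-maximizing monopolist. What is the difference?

P rises by 21

Perfect competition: P = MC = 73, so 115 − 4Q = 73 and Q = 10.5.
A monopolist chooses Q where MR = MC. MR = 115 − 8Q; setting this equal to 73 gives Q = 5.25 and P = 94.
Change in price: 94 − 73 = 21.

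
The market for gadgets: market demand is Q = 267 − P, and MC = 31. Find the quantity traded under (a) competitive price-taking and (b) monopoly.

Competition: Q = 236; Monopoly: Q = 118

Inverting demand: P = 267 − Q.
Under competition P = MC = 31, so Q = (267 − 31)/1 = 236.
The monopolist equates marginal revenue to marginal cost: 267 − 2Q = 31, so Q = 118. From demand, P = 149.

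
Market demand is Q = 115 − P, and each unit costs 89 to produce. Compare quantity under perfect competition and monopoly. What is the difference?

Q falls by 13

Inverting demand: P = 115 − Q.
Under competition P = MC = 89, so Q = (115 − 89)/1 = 26.
A monopolist chooses Q where MR = MC. MR = 115 − 2Q; setting this equal to 89 gives Q = 13 and P = 102.
Change in quantity: 13 − 26 = −13.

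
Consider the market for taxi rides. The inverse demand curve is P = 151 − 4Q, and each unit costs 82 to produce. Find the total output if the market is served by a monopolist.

The monopolist equates marginal revenue to marginal cost: 151 − 8Q = 82, so Q = 8.625. From demand, P = 116.5.

Q = 8.625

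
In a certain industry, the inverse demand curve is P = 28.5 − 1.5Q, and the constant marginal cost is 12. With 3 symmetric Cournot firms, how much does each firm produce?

q_i = 2.75

In a 3-firm Cournot equilibrium, symmetry and the first-order condition give q = (28.5 − 12)/(6) = 2.75. So Q = 8.25 and P = 16.125.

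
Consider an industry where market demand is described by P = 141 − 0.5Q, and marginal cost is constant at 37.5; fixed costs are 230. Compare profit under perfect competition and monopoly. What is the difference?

Perfect competition: P = MC = 37.5, so 141 − 0.5Q = 37.5 and Q = 207.
Profit = (37.5 − 37.5)·207 − 230 = −230.
Monopoly sets MR = MC: 141 − Q = 37.5 ⇒ Q = 103.5, P = 141 − 0.5·103.5 = 89.25.
Profit = (89.25 − 37.5)·103.5 − 230 = 5126.125.
Change in profit: 5126.125 − −230 = 5356.125.

Profit rises by 5356.125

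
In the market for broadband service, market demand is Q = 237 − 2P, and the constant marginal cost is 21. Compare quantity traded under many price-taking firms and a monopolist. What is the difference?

Inverting demand: P = 118.5 − 0.5Q.
Under competition P = MC = 21, so Q = (118.5 − 21)/0.5 = 195.
The monopolist equates marginal revenue to marginal cost: 118.5 − Q = 21, so Q = 97.5. From demand, P = 69.75.
Change in quantity traded: 97.5 − 195 = −97.5.

Q falls by 97.5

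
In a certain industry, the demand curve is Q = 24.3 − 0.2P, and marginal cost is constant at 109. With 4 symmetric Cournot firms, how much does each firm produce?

Inverting demand: P = 121.5 − 5Q.
With 4 symmetric Cournot firms, each firm's FOC gives 121.5 − 25q = 109, so q = 0.5, Q = 4·0.5 = 2, and P = 111.5.

q_i = 0.5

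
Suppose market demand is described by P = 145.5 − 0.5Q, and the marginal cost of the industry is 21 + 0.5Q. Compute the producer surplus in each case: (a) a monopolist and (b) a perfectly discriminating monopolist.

Monopoly: PS = 5166.75; Perfect PD: PS = 7750.125

Monopoly sets MR = MC: 145.5 − Q = 21 + 0.5Q ⇒ Q = 83, P = 145.5 − 0.5·83 = 104.
PS = P·Q − VC(Q) = 104·83 − (21·83 + ½·0.5·83²) = 5166.75.
With perfect price discrimination, output is the efficient level Q = 124.5 (where demand meets MC), but every buyer pays their willingness to pay: CS = 0 and PS = total surplus.
PS = ½·(145.5 − 21)·124.5 = 7750.125.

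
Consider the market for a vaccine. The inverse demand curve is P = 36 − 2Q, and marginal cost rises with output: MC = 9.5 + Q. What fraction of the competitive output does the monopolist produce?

Monopoly sets MR = MC: 36 − 4Q = 9.5 + Q ⇒ Q = 5.3, P = 36 − 2·5.3 = 25.4.
Competitive equilibrium sets price equal to marginal cost: 36 − 2Q = 9.5 + Q, so Q = 53/6 and P = 55/3.
Ratio Q_m/Q_c = 5.3/(53/6) = 0.6.

Q_m/Q_c = 0.6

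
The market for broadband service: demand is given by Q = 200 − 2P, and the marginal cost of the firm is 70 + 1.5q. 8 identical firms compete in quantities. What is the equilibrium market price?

P = 80

Inverting demand: P = 100 − 0.5Q.
With 8 symmetric Cournot firms, each firm's FOC gives 100 − 4.5q = 70 + 1.5q, so q = 5, Q = 8·5 = 40, and P = 80.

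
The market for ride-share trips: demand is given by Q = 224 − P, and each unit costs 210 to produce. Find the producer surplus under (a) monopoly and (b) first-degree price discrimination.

Monopoly: PS = 49; Perfect PD: PS = 98

Inverting demand: P = 224 − Q.
The monopolist equates marginal revenue to marginal cost: 224 − 2Q = 210, so Q = 7. From demand, P = 217.
PS = (217 − 210)·7 = 49.
Under first-degree price discrimination the firm charges each unit its demand price and produces up to where P = MC, i.e. Q = 14. Consumer surplus is zero; producer surplus equals total surplus.
PS = ½·(224 − 210)·14 = 98.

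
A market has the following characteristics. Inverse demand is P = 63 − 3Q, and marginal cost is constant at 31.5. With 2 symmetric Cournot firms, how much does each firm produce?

q_i = 3.5

In a 2-firm Cournot equilibrium, symmetry and the first-order condition give q = (63 − 31.5)/(9) = 3.5. So Q = 7 and P = 42.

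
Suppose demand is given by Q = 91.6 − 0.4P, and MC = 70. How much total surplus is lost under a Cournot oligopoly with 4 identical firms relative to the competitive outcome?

DWL = 202.248

Inverting demand: P = 229 − 2.5Q.
Competitive firms price at marginal cost: P = 70, giving Q = 63.6.
In a 4-firm Cournot equilibrium, symmetry and the first-order condition give q = (229 − 70)/(12.5) = 12.72. So Q = 50.88 and P = 101.8.
DWL is the triangle between Q = 50.88 and Q = 63.6: ½·(63.6 − 50.88)·(101.8 − 70) = 202.248.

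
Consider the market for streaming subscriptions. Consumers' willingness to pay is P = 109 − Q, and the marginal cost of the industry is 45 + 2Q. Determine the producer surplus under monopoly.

PS = 512

Monopoly sets MR = MC: 109 − 2Q = 45 + 2Q ⇒ Q = 16, P = 109 − 16 = 93.
PS = P·Q − VC(Q) = 93·16 − (45·16 + ½·2·16²) = 512.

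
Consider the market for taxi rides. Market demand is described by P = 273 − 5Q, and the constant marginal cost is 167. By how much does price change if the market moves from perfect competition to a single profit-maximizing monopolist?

Price rises by 53

Competitive firms price at marginal cost: P = 167, giving Q = 21.2.
A monopolist chooses Q where MR = MC. MR = 273 − 10Q; setting this equal to 167 gives Q = 10.6 and P = 220.
Change in price: 220 − 167 = 53.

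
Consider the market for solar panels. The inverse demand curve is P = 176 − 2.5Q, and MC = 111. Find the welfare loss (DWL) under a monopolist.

Perfect competition: P = MC = 111, so 176 − 2.5Q = 111 and Q = 26.
A monopolist chooses Q where MR = MC. MR = 176 − 5Q; setting this equal to 111 gives Q = 13 and P = 143.5.
DWL is the triangle between Q = 13 and Q = 26: ½·(26 − 13)·(143.5 − 111) = 211.25.

DWL = 211.25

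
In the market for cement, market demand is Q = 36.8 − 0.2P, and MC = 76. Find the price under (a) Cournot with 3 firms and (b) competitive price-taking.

Cournot: P = 103; Competition: P = 76

Inverting demand: P = 184 − 5Q.
In a 3-firm Cournot equilibrium, symmetry and the first-order condition give q = (184 − 76)/(20) = 5.4. So Q = 16.2 and P = 103.
Under competition P = MC = 76, so Q = (184 − 76)/5 = 21.6.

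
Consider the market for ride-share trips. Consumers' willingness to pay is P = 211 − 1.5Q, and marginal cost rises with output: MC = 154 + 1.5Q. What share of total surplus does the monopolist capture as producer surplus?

PS/TS = 0.75

Monopoly sets MR = MC: 211 − 3Q = 154 + 1.5Q ⇒ Q = 38/3, P = 211 − 1.5·38/3 = 192.
CS = ½·(211 − 192)·38/3 = 361/3.
PS = P·Q − VC(Q) = 192·38/3 − (154·38/3 + ½·1.5·(38/3)²) = 361.
Share captured = PS/TS = 361/(1444/3) = 0.75.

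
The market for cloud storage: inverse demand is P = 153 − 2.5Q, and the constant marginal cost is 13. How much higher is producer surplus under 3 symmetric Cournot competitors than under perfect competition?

Perfect competition: P = MC = 13, so 153 − 2.5Q = 13 and Q = 56.
PS = (13 − 13)·56 = 0.
Cournot with 3 identical firms: the symmetric best-response condition is 153 − 10q = 13. Each firm produces q = 14, total output Q = 42, price P = 48.
PS = (48 − 13)·42 = 1470.
Change in producer surplus: 1470 − 0 = 1470.

Producer surplus rises by 1470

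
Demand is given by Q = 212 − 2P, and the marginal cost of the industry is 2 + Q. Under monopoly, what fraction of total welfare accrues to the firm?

PS/TS = 0.8

Inverting demand: P = 106 − 0.5Q.
Monopoly sets MR = MC: 106 − Q = 2 + Q ⇒ Q = 52, P = 106 − 0.5·52 = 80.
CS = ½·(106 − 80)·52 = 676.
PS = P·Q − VC(Q) = 80·52 − (2·52 + ½·1·52²) = 2704.
Share captured = PS/TS = 2704/3380 = 0.8.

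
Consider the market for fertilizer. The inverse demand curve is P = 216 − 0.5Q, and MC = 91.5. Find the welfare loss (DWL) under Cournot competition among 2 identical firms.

Perfect competition: P = MC = 91.5, so 216 − 0.5Q = 91.5 and Q = 249.
With 2 symmetric Cournot firms, each firm's FOC gives 216 − 1.5q = 91.5, so q = 83, Q = 2·83 = 166, and P = 133.
DWL is the triangle between Q = 166 and Q = 249: ½·(249 − 166)·(133 − 91.5) = 1722.25.

DWL = 1722.25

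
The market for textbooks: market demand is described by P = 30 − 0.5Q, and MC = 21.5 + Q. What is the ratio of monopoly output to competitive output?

Monopoly sets MR = MC: 30 − Q = 21.5 + Q ⇒ Q = 4.25, P = 30 − 0.5·4.25 = 27.875.
Under competition P = MC: 30 − 0.5Q = 21.5 + Q ⇒ Q = 17/3, P = 163/6.
Ratio Q_m/Q_c = 4.25/(17/3) = 0.75.

Q_m/Q_c = 0.75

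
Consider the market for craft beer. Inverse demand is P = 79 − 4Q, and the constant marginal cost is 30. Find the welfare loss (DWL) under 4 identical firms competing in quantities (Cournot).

Competitive firms price at marginal cost: P = 30, giving Q = 12.25.
Cournot with 4 identical firms: the symmetric best-response condition is 79 − 20q = 30. Each firm produces q = 2.45, total output Q = 9.8, price P = 39.8.
DWL is the triangle between Q = 9.8 and Q = 12.25: ½·(12.25 − 9.8)·(39.8 − 30) = 12.005.

DWL = 12.005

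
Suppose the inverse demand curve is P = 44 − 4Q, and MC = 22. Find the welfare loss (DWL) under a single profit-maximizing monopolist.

Under competition P = MC = 22, so Q = (44 − 22)/4 = 5.5.
The monopolist equates marginal revenue to marginal cost: 44 − 8Q = 22, so Q = 2.75. From demand, P = 33.
DWL is the triangle between Q = 2.75 and Q = 5.5: ½·(5.5 − 2.75)·(33 − 22) = 15.125.

DWL = 15.125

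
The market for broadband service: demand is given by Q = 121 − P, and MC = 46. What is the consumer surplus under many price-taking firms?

Inverting demand: P = 121 − Q.
Perfect competition: P = MC = 46, so 121 − Q = 46 and Q = 75.
CS = ½·(121 − 46)·75 = 2812.5.

CS = 2812.5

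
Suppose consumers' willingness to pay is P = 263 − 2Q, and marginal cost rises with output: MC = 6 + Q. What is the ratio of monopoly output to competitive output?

Q_m/Q_c = 0.6

A monopolist chooses Q where MR = MC. MR = 263 − 4Q; setting this equal to 6 + Q gives Q = 51.4 and P = 160.2.
Under competition P = MC: 263 − 2Q = 6 + Q ⇒ Q = 257/3, P = 275/3.
Ratio Q_m/Q_c = 51.4/(257/3) = 0.6.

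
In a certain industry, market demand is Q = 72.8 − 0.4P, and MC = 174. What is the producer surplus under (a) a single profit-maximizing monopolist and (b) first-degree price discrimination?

Monopoly: PS = 6.4; Perfect PD: PS = 12.8

Inverting demand: P = 182 − 2.5Q.
Monopoly sets MR = MC: 182 − 5Q = 174 ⇒ Q = 1.6, P = 182 − 2.5·1.6 = 178.
PS = (178 − 174)·1.6 = 6.4.
Under first-degree price discrimination the firm charges each unit its demand price and produces up to where P = MC, i.e. Q = 3.2. Consumer surplus is zero; producer surplus equals total surplus.
PS = ½·(182 − 174)·3.2 = 12.8.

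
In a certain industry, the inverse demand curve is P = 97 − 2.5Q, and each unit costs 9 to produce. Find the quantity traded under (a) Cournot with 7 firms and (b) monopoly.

Cournot: Q = 30.8; Monopoly: Q = 17.6

With 7 symmetric Cournot firms, each firm's FOC gives 97 − 20q = 9, so q = 4.4, Q = 7·4.4 = 30.8, and P = 20.
Monopoly sets MR = MC: 97 − 5Q = 9 ⇒ Q = 17.6, P = 97 − 2.5·17.6 = 53.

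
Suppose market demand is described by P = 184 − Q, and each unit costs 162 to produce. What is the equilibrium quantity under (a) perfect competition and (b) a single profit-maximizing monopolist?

Competition: Q = 22; Monopoly: Q = 11

Perfect competition: P = MC = 162, so 184 − Q = 162 and Q = 22.
A monopolist chooses Q where MR = MC. MR = 184 − 2Q; setting this equal to 162 gives Q = 11 and P = 173.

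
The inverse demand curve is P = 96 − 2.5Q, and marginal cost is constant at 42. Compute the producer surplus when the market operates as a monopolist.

PS = 291.6

The monopolist equates marginal revenue to marginal cost: 96 − 5Q = 42, so Q = 10.8. From demand, P = 69.
PS = (69 − 42)·10.8 = 291.6.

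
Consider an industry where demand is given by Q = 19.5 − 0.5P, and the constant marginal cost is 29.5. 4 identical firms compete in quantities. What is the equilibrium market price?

Inverting demand: P = 39 − 2Q.
With 4 symmetric Cournot firms, each firm's FOC gives 39 − 10q = 29.5, so q = 0.95, Q = 4·0.95 = 3.8, and P = 31.4.

P = 31.4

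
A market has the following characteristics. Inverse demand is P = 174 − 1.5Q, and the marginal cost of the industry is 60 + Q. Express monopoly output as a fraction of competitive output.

The monopolist equates marginal revenue to marginal cost: 174 − 3Q = 60 + Q, so Q = 28.5. From demand, P = 131.25.
Competitive equilibrium sets price equal to marginal cost: 174 − 1.5Q = 60 + Q, so Q = 45.6 and P = 105.6.
Ratio Q_m/Q_c = 28.5/45.6 = 0.625.

Q_m/Q_c = 0.625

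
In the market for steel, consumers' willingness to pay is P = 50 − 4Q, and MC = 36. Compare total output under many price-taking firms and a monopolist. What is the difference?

Q falls by 1.75

Under competition P = MC = 36, so Q = (50 − 36)/4 = 3.5.
Monopoly sets MR = MC: 50 − 8Q = 36 ⇒ Q = 1.75, P = 50 − 4·1.75 = 43.
Change in total output: 1.75 − 3.5 = −1.75.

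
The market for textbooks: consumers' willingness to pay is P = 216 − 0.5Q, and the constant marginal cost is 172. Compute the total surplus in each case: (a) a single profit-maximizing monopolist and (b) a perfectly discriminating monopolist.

Monopoly: TS = 1452; Perfect PD: TS = 1936

The monopolist equates marginal revenue to marginal cost: 216 − Q = 172, so Q = 44. From demand, P = 194.
CS = ½·(216 − 194)·44 = 484; PS = (194 − 172)·44 = 968; TS = 1452.
Under first-degree price discrimination the firm charges each unit its demand price and produces up to where P = MC, i.e. Q = 88. Consumer surplus is zero; producer surplus equals total surplus.
TS = 1936 (equal to competitive TS).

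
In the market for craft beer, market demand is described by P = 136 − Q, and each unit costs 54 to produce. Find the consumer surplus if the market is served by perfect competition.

CS = 3362

Under competition P = MC = 54, so Q = (136 − 54)/1 = 82.
CS = ½·(136 − 54)·82 = 3362.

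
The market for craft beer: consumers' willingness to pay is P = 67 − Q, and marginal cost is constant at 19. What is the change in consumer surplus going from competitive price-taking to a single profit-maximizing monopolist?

Perfect competition: P = MC = 19, so 67 − Q = 19 and Q = 48.
CS = ½·(67 − 19)·48 = 1152.
The monopolist equates marginal revenue to marginal cost: 67 − 2Q = 19, so Q = 24. From demand, P = 43.
CS = ½·(67 − 43)·24 = 288.
Change in consumer surplus: 288 − 1152 = −864.

CS falls by 864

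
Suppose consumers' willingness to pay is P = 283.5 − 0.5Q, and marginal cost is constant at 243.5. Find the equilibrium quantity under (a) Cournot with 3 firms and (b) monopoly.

With 3 symmetric Cournot firms, each firm's FOC gives 283.5 − 2q = 243.5, so q = 20, Q = 3·20 = 60, and P = 253.5.
Monopoly sets MR = MC: 283.5 − Q = 243.5 ⇒ Q = 40, P = 283.5 − 0.5·40 = 263.5.

Cournot: Q = 60; Monopoly: Q = 40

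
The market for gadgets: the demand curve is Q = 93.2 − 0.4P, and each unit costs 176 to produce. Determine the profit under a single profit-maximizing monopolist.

Inverting demand: P = 233 − 2.5Q.
A monopolist chooses Q where MR = MC. MR = 233 − 5Q; setting this equal to 176 gives Q = 11.4 and P = 204.5.
Profit = (204.5 − 176)·11.4 = 324.9.

Profit = 324.9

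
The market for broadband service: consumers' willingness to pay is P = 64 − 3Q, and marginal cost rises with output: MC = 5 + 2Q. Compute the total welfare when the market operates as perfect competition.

TS = 348.1

Under competition P = MC: 64 − 3Q = 5 + 2Q ⇒ Q = 11.8, P = 28.6.
CS = ½·(64 − 28.6)·11.8 = 208.86; PS = (28.6·11.8 − 5·11.8 − ½·2·11.8²) = 139.24; TS = 348.1.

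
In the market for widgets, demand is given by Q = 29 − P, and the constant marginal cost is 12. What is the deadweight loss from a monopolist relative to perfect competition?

DWL = 36.125

Inverting demand: P = 29 − Q.
Under competition P = MC = 12, so Q = (29 − 12)/1 = 17.
A monopolist chooses Q where MR = MC. MR = 29 − 2Q; setting this equal to 12 gives Q = 8.5 and P = 20.5.
DWL is the triangle between Q = 8.5 and Q = 17: ½·(17 − 8.5)·(20.5 − 12) = 36.125.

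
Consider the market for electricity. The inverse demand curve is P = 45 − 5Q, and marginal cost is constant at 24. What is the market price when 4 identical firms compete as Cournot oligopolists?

Cournot with 4 identical firms: the symmetric best-response condition is 45 − 25q = 24. Each firm produces q = 0.84, total output Q = 3.36, price P = 28.2.

P = 28.2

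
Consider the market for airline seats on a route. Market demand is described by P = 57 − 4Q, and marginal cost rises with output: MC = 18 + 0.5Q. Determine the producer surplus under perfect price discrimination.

PS = 169

A perfectly discriminating monopolist sells every unit with P(Q) ≥ MC(Q), so output equals the competitive quantity Q = 26/3. Each buyer pays their reservation price, so CS = 0 and the firm captures all surplus.
PS = ½·(57 − 18)·26/3 = 169.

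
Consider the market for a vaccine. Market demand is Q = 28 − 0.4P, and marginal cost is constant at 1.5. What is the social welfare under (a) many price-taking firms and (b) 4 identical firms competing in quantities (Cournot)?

Competition: TS = 938.45; Cournot: TS = 900.912

Inverting demand: P = 70 − 2.5Q.
Under competition P = MC = 1.5, so Q = (70 − 1.5)/2.5 = 27.4.
CS = ½·(70 − 1.5)·27.4 = 938.45; PS = (1.5 − 1.5)·27.4 = 0; TS = 938.45.
Cournot with 4 identical firms: the symmetric best-response condition is 70 − 12.5q = 1.5. Each firm produces q = 5.48, total output Q = 21.92, price P = 15.2.
CS = ½·(70 − 15.2)·21.92 = 600.608; PS = (15.2 − 1.5)·21.92 = 300.304; TS = 900.912.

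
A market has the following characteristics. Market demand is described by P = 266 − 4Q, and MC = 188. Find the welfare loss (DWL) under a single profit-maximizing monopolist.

DWL = 190.125

Competitive firms price at marginal cost: P = 188, giving Q = 19.5.
A monopolist chooses Q where MR = MC. MR = 266 − 8Q; setting this equal to 188 gives Q = 9.75 and P = 227.
DWL is the triangle between Q = 9.75 and Q = 19.5: ½·(19.5 − 9.75)·(227 − 188) = 190.125.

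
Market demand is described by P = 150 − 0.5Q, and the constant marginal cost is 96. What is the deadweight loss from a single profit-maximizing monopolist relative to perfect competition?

DWL = 729

Under competition P = MC = 96, so Q = (150 − 96)/0.5 = 108.
A monopolist chooses Q where MR = MC. MR = 150 − Q; setting this equal to 96 gives Q = 54 and P = 123.
DWL is the triangle between Q = 54 and Q = 108: ½·(108 − 54)·(123 − 96) = 729.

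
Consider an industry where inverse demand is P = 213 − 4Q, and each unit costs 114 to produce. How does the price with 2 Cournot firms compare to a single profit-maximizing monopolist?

Cournot: P = 147; Monopoly: P = 163.5

Cournot with 2 identical firms: the symmetric best-response condition is 213 − 12q = 114. Each firm produces q = 8.25, total output Q = 16.5, price P = 147.
The monopolist equates marginal revenue to marginal cost: 213 − 8Q = 114, so Q = 12.375. From demand, P = 163.5.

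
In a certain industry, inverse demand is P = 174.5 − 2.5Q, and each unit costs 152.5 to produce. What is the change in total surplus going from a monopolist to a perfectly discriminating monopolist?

Monopoly sets MR = MC: 174.5 − 5Q = 152.5 ⇒ Q = 4.4, P = 174.5 − 2.5·4.4 = 163.5.
CS = ½·(174.5 − 163.5)·4.4 = 24.2; PS = (163.5 − 152.5)·4.4 = 48.4; TS = 72.6.
With perfect price discrimination, output is the efficient level Q = 8.8 (where demand meets MC), but every buyer pays their willingness to pay: CS = 0 and PS = total surplus.
TS = 96.8 (equal to competitive TS).
Change in total surplus: 96.8 − 72.6 = 24.2.

Total surplus rises by 24.2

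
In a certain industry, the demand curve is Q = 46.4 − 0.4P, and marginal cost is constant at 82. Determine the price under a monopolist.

P = 99

Inverting demand: P = 116 − 2.5Q.
Monopoly sets MR = MC: 116 − 5Q = 82 ⇒ Q = 6.8, P = 116 − 2.5·6.8 = 99.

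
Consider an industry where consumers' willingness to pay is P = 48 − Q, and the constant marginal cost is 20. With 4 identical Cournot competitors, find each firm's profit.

π_i = 31.36

Cournot with 4 identical firms: the symmetric best-response condition is 48 − 5q = 20. Each firm produces q = 5.6, total output Q = 22.4, price P = 25.6.
Each firm's profit = (25.6 − 20)·5.6 = 31.36.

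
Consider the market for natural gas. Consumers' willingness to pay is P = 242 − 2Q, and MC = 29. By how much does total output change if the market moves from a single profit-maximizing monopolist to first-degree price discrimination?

Monopoly sets MR = MC: 242 − 4Q = 29 ⇒ Q = 53.25, P = 242 − 2·53.25 = 135.5.
A perfectly discriminating monopolist sells every unit with P(Q) ≥ MC(Q), so output equals the competitive quantity Q = 106.5. Each buyer pays their reservation price, so CS = 0 and the firm captures all surplus.
Change in total output: 106.5 − 53.25 = 53.25.

Q rises by 53.25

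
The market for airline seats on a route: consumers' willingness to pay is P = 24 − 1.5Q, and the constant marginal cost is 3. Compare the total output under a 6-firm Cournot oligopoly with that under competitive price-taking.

Cournot: Q = 12; Competition: Q = 14

With 6 symmetric Cournot firms, each firm's FOC gives 24 − 10.5q = 3, so q = 2, Q = 6·2 = 12, and P = 6.
Competitive firms price at marginal cost: P = 3, giving Q = 14.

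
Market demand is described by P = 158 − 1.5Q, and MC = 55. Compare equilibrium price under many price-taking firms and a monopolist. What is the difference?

Under competition P = MC = 55, so Q = (158 − 55)/1.5 = 206/3.
The monopolist equates marginal revenue to marginal cost: 158 − 3Q = 55, so Q = 103/3. From demand, P = 106.5.
Change in equilibrium price: 106.5 − 55 = 51.5.

P rises by 51.5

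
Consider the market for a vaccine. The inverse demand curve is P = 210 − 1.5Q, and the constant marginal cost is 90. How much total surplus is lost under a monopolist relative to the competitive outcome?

DWL = 1200

Under competition P = MC = 90, so Q = (210 − 90)/1.5 = 80.
Monopoly sets MR = MC: 210 − 3Q = 90 ⇒ Q = 40, P = 210 − 1.5·40 = 150.
DWL is the triangle between Q = 40 and Q = 80: ½·(80 − 40)·(150 − 90) = 1200.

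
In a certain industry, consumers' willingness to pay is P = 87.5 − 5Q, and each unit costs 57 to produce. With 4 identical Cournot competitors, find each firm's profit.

π_i = 7.442

In a 4-firm Cournot equilibrium, symmetry and the first-order condition give q = (87.5 − 57)/(25) = 1.22. So Q = 4.88 and P = 63.1.
Each firm's profit = (63.1 − 57)·1.22 = 7.442.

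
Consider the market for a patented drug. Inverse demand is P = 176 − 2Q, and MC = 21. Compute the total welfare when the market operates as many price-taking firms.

Perfect competition: P = MC = 21, so 176 − 2Q = 21 and Q = 77.5.
CS = ½·(176 − 21)·77.5 = 6006.25; PS = (21 − 21)·77.5 = 0; TS = 6006.25.

TS = 6006.25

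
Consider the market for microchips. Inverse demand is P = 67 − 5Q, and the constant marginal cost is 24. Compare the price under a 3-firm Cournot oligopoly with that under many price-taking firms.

With 3 symmetric Cournot firms, each firm's FOC gives 67 − 20q = 24, so q = 2.15, Q = 3·2.15 = 6.45, and P = 34.75.
Under competition P = MC = 24, so Q = (67 − 24)/5 = 8.6.

Cournot: P = 34.75; Competition: P = 24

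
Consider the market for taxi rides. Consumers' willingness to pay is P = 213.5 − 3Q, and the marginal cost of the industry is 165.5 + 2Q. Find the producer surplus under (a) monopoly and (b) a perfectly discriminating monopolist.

Monopoly: PS = 144; Perfect PD: PS = 230.4

Monopoly sets MR = MC: 213.5 − 6Q = 165.5 + 2Q ⇒ Q = 6, P = 213.5 − 3·6 = 195.5.
PS = P·Q − VC(Q) = 195.5·6 − (165.5·6 + ½·2·6²) = 144.
With perfect price discrimination, output is the efficient level Q = 9.6 (where demand meets MC), but every buyer pays their willingness to pay: CS = 0 and PS = total surplus.
PS = ½·(213.5 − 165.5)·9.6 = 230.4.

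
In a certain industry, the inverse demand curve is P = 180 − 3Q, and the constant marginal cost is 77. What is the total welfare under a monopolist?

TS = 1326.125

A monopolist chooses Q where MR = MC. MR = 180 − 6Q; setting this equal to 77 gives Q = 103/6 and P = 128.5.
CS = ½·(180 − 128.5)·103/6 = 10609/24; PS = (128.5 − 77)·103/6 = 10609/12; TS = 1326.125.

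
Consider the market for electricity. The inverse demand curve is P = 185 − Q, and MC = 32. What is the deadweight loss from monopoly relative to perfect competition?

DWL = 2926.125

Competitive firms price at marginal cost: P = 32, giving Q = 153.
A monopolist chooses Q where MR = MC. MR = 185 − 2Q; setting this equal to 32 gives Q = 76.5 and P = 108.5.
DWL is the triangle between Q = 76.5 and Q = 153: ½·(153 − 76.5)·(108.5 − 32) = 2926.125.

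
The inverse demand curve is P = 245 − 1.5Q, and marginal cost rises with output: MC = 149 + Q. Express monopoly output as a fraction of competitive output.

A monopolist chooses Q where MR = MC. MR = 245 − 3Q; setting this equal to 149 + Q gives Q = 24 and P = 209.
Under competition P = MC: 245 − 1.5Q = 149 + Q ⇒ Q = 38.4, P = 187.4.
Ratio Q_m/Q_c = 24/38.4 = 0.625.

Q_m/Q_c = 0.625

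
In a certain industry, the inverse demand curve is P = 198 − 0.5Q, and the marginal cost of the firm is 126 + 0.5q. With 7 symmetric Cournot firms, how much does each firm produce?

q_i = 16

With 7 symmetric Cournot firms, each firm's FOC gives 198 − 4q = 126 + 0.5q, so q = 16, Q = 7·16 = 112, and P = 142.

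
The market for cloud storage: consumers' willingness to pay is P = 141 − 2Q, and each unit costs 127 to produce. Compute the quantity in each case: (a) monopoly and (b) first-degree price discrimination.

A monopolist chooses Q where MR = MC. MR = 141 − 4Q; setting this equal to 127 gives Q = 3.5 and P = 134.
A perfectly discriminating monopolist sells every unit with P(Q) ≥ MC(Q), so output equals the competitive quantity Q = 7. Each buyer pays their reservation price, so CS = 0 and the firm captures all surplus.

Monopoly: Q = 3.5; Perfect PD: Q = 7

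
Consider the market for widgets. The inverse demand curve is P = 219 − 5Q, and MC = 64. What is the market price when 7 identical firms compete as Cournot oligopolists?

With 7 symmetric Cournot firms, each firm's FOC gives 219 − 40q = 64, so q = 3.875, Q = 7·3.875 = 27.125, and P = 83.375.

P = 83.375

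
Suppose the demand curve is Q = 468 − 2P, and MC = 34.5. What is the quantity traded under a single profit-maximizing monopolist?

Q = 199.5

Inverting demand: P = 234 − 0.5Q.
A monopolist chooses Q where MR = MC. MR = 234 − Q; setting this equal to 34.5 gives Q = 199.5 and P = 134.25.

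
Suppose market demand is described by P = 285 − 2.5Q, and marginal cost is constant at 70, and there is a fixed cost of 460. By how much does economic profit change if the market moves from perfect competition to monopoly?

Economic profit rises by 4622.5

Perfect competition: P = MC = 70, so 285 − 2.5Q = 70 and Q = 86.
Profit = (70 − 70)·86 − 460 = −460.
Monopoly sets MR = MC: 285 − 5Q = 70 ⇒ Q = 43, P = 285 − 2.5·43 = 177.5.
Profit = (177.5 − 70)·43 − 460 = 4162.5.
Change in economic profit: 4162.5 − −460 = 4622.5.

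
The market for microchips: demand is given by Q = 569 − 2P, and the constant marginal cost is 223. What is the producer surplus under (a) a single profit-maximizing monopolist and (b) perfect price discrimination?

Inverting demand: P = 284.5 − 0.5Q.
Monopoly sets MR = MC: 284.5 − Q = 223 ⇒ Q = 61.5, P = 284.5 − 0.5·61.5 = 253.75.
PS = (253.75 − 223)·61.5 = 1891.125.
A perfectly discriminating monopolist sells every unit with P(Q) ≥ MC(Q), so output equals the competitive quantity Q = 123. Each buyer pays their reservation price, so CS = 0 and the firm captures all surplus.
PS = ½·(284.5 − 223)·123 = 3782.25.

Monopoly: PS = 1891.125; Perfect PD: PS = 3782.25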